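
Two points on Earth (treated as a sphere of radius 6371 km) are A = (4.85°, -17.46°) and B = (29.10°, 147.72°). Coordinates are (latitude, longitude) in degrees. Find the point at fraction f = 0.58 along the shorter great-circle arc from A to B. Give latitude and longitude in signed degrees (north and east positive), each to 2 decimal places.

68.12°, 65.95°

The central angle between A and B is δ = 2.4990 rad.
With f = 0.58, the slerp weights are sin((1−f)δ)/sin δ = 1.4472 and sin(fδ)/sin δ = 1.6565.
Weighted sum of the unit vectors: (1.4472)·(0.9505,-0.2990,0.0845) + (1.6565)·(-0.7387,0.4666,0.4863) = (0.1519, 0.3403, 0.9280).
Converting back: φ = atan2(z, √(x²+y²)) = 68.12°, λ = atan2(y, x) = 65.95°.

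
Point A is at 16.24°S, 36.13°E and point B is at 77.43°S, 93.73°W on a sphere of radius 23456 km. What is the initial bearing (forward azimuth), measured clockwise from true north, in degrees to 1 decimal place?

189.7°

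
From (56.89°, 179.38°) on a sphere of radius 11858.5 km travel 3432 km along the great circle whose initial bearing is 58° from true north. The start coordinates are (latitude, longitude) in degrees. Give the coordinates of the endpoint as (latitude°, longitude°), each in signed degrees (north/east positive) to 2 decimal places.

62.30°, -149.24°

Angular distance δ = d/R = 3432/11858.5 = 0.28941 rad; initial bearing θ = 1.0123 rad.
sin φ₂ = sin φ₁ cos δ + cos φ₁ sin δ cos θ = (0.8376)(0.9584) + (0.5462)(0.2854)(0.5299) = 0.8854, so φ₂ = 62.30°.
Δλ = atan2(sin θ sin δ cos φ₁, cos δ − sin φ₁ sin φ₂) = atan2(0.1322, 0.2168) = 31.377°.
λ₂ = 179.380° + 31.377° = 210.76° → -149.24° after wrapping to (−180°, 180°].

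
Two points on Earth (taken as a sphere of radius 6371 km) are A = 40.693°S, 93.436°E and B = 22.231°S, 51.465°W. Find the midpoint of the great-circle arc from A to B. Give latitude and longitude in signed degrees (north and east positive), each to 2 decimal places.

-62.68°, 3.53°

Central angle δ = 1.9045 rad. Interpolating on the sphere with fraction f = 0.5:
P = [sin((1−f)δ)·A + sin(fδ)·B] / sin δ = 0.8623·A + 0.8623·B in Cartesian coordinates,
giving P = (0.4581, 0.0283, -0.8885), i.e. latitude -62.68°, longitude 3.53°.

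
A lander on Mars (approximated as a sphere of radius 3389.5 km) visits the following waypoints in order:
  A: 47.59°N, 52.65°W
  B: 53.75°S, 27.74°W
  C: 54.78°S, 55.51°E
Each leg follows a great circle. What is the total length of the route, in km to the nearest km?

Leg A→B: central angle 1.8067 rad, distance 6123.8 km.
Leg B→C: central angle 0.7969 rad, distance 2701.2 km.
Total: 6123.8 + 2701.2 ≈ 8825 km.

8825 km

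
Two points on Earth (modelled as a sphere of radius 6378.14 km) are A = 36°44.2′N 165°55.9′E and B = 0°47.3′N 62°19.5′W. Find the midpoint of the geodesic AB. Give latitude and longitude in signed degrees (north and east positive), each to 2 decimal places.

38.90°, -114.37°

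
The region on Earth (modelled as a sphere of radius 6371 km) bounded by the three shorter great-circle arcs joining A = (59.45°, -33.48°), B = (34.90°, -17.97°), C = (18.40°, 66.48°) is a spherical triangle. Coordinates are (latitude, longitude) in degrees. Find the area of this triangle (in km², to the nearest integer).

Side lengths (central angles): a = 1.3121, b = 1.3813, c = 0.4637 rad; semiperimeter s = 1.5785.
By l'Huilier's theorem, tan(E/4) = √[tan(s/2) tan((s−a)/2) tan((s−b)/2) tan((s−c)/2)], giving spherical excess E = 0.3640 rad.
Area = E·R² = 0.3640 × (6371)² ≈ 14776140 km².

14776140 km²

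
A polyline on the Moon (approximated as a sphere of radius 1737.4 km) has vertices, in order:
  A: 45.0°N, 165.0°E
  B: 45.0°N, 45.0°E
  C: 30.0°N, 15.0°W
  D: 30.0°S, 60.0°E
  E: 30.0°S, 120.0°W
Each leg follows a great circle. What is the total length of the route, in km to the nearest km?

Leg A→B: central angle 1.3181 rad, distance 2290.1 km.
Leg B→C: central angle 0.8503 rad, distance 1477.4 km.
Leg C→D: central angle 1.6267 rad, distance 2826.2 km.
Leg D→E: central angle 2.0944 rad, distance 3638.8 km.
Total: 2290.1 + 1477.4 + 2826.2 + 3638.8 ≈ 10232 km.

10232 km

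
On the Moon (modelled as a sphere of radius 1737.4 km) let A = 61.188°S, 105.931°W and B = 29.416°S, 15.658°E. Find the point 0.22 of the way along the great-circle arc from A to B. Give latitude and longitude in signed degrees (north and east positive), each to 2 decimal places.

-68.40°, -68.55°

The central angle between A and B is δ = 1.3588 rad.
With f = 0.22, the slerp weights are sin((1−f)δ)/sin δ = 0.8923 and sin(fδ)/sin δ = 0.3012.
Weighted sum of the unit vectors: (0.8923)·(-0.1323,-0.4634,-0.8762) + (0.3012)·(0.8388,0.2351,-0.4911) = (0.1346, -0.3427, -0.9298).
Converting back: φ = atan2(z, √(x²+y²)) = -68.40°, λ = atan2(y, x) = -68.55°.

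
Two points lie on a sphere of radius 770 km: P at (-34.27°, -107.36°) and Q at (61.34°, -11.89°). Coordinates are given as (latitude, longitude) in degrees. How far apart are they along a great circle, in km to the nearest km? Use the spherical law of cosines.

Let φ₁ = -0.5981 rad, φ₂ = 1.0706 rad, and Δλ = 1.6663 rad.
cos c = sin φ₁ sin φ₂ + cos φ₁ cos φ₂ cos Δλ = (-0.5631)(0.8775) + (0.8264)(0.4796)(-0.0953) = -0.53189,
so c = arccos(-0.53189) = 2.13162 rad.
Distance = R·c = 770 × 2.1316 ≈ 1641 km.

1641 km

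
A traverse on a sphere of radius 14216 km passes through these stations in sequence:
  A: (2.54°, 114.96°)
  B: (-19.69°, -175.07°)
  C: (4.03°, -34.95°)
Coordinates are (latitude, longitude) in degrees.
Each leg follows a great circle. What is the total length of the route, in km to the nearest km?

52158 km

Leg A→B: central angle 1.2585 rad, distance 17891.0 km.
Leg B→C: central angle 2.4104 rad, distance 34267.0 km.
Total: 17891.0 + 34267.0 ≈ 52158 km.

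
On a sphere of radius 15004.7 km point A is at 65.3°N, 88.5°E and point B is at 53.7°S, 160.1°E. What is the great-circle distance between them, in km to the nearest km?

34268 km

In radians: φ₁ = 1.1397, φ₂ = -0.9372, Δλ = 71.600° = 1.2497 rad.
cos c = sin φ₁ sin φ₂ + cos φ₁ cos φ₂ cos Δλ = (0.9085)(-0.8059) + (0.4179)(0.5920)(0.3156) = -0.65411,
so c = arccos(-0.65411) = 2.28380 rad.
Distance = R·c = 15004.7 × 2.2838 ≈ 34268 km.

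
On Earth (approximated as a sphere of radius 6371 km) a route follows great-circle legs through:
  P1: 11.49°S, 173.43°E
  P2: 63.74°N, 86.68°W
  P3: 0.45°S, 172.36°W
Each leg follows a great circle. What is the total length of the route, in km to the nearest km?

21478 km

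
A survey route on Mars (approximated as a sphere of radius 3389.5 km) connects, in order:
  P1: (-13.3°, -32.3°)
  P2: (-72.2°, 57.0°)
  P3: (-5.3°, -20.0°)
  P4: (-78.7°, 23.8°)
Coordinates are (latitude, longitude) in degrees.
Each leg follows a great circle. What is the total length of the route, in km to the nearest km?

13888 km

Leg P1→P2: central angle 1.3462 rad, distance 4563.1 km.
Leg P2→P3: central angle 1.4137 rad, distance 4791.8 km.
Leg P3→P4: central angle 1.3373 rad, distance 4532.7 km.
Total: 4563.1 + 4791.8 + 4532.7 ≈ 13888 km.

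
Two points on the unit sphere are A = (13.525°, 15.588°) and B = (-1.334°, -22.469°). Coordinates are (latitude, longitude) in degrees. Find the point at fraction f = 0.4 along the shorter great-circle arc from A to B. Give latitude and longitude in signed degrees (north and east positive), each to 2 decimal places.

Central angle δ = 0.7076 rad. Interpolating on the sphere with fraction f = 0.4:
P = [sin((1−f)δ)·A + sin(fδ)·B] / sin δ = 0.6337·A + 0.4296·B in Cartesian coordinates,
giving P = (0.9904, 0.0014, 0.1382), i.e. latitude 7.94°, longitude 0.08°.

7.94°, 0.08°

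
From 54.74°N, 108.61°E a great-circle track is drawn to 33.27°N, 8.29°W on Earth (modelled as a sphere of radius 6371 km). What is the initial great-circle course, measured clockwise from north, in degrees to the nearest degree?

310°

With φ₁ = 0.9554, φ₂ = 0.5807, Δλ = -2.0403 rad, the forward-azimuth formula gives
θ = atan2( sin Δλ cos φ₂ , cos φ₁ sin φ₂ − sin φ₁ cos φ₂ cos Δλ ) = atan2(-0.7456, 0.6256) = -50.00°.
Adding 360° brings this into [0°, 360°): 310°.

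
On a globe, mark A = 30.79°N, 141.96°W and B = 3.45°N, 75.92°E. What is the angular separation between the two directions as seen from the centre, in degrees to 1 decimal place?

In radians: φ₁ = 0.5374, φ₂ = 0.0602, Δλ = -142.120° = -2.4805 rad.
cos c = sin φ₁ sin φ₂ + cos φ₁ cos φ₂ cos Δλ = (0.5119)(0.0602) + (0.8590)(0.9982)(-0.7893) = -0.64601,
so c = arccos(-0.64601) = 2.27315 rad.
So the angular separation is 130.2°.

130.2°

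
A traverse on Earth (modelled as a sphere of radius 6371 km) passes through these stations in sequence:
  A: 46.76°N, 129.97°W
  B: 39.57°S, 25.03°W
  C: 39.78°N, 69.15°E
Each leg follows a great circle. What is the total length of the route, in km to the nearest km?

Leg A→B: central angle 2.2146 rad, distance 14108.9 km.
Leg B→C: central angle 2.0384 rad, distance 12986.8 km.
Total: 14108.9 + 12986.8 ≈ 27096 km.

27096 km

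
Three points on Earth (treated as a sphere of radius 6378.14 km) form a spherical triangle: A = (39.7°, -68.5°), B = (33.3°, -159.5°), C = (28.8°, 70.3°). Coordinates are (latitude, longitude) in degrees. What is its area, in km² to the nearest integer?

62985815 km²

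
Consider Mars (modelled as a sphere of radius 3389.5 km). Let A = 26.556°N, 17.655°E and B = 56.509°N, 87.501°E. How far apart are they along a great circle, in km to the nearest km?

3379 km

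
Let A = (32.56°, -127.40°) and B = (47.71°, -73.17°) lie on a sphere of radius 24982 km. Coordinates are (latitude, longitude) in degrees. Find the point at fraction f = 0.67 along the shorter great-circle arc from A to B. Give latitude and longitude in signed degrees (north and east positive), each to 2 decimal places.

45.76°, -93.81°

The central angle between A and B is δ = 0.7530 rad.
With f = 0.67, the slerp weights are sin((1−f)δ)/sin δ = 0.3597 and sin(fδ)/sin δ = 0.7069.
Weighted sum of the unit vectors: (0.3597)·(-0.5119,-0.6696,0.5382) + (0.7069)·(0.1948,-0.6441,0.7397) = (-0.0464, -0.6961, 0.7165).
Converting back: φ = atan2(z, √(x²+y²)) = 45.76°, λ = atan2(y, x) = -93.81°.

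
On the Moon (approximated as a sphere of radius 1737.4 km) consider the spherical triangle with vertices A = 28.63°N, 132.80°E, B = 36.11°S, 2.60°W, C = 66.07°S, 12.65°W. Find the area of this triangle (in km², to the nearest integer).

Side lengths (central angles): a = 0.5329, b = 2.3909, c = 2.4772 rad; semiperimeter s = 2.7005.
By l'Huilier's theorem, tan(E/4) = √[tan(s/2) tan((s−a)/2) tan((s−b)/2) tan((s−c)/2)], giving spherical excess E = 1.4661 rad.
Area = E·R² = 1.4661 × (1737.4)² ≈ 4425393 km².

4425393 km²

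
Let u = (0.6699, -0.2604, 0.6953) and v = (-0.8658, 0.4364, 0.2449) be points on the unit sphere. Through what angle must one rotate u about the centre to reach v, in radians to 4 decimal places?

2.1216 rad

u·v = -0.5234; |u| = 1.0000, |v| = 1.0000.
cos θ = (u·v)/(|u||v|) = -0.5233, so θ = 2.1216 rad.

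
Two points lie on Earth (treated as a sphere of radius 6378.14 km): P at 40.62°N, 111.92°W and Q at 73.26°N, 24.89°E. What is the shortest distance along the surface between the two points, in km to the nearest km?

6941 km

With latitudes φ₁ = 40.620°, φ₂ = 73.260° and longitude difference Δλ = 136.810°:
cos c = sin φ₁ sin φ₂ + cos φ₁ cos φ₂ cos Δλ = (0.6510)(0.9576) + (0.7590)(0.2880)(-0.7291) = 0.46405,
so c = arccos(0.46405) = 1.08823 rad.
Distance = R·c = 6378.14 × 1.0882 ≈ 6941 km.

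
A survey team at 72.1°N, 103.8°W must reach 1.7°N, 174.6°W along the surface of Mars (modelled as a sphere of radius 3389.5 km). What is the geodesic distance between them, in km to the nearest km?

4885 km

In radians: φ₁ = 1.2584, φ₂ = 0.0297, Δλ = -70.800° = -1.2357 rad.
cos c = sin φ₁ sin φ₂ + cos φ₁ cos φ₂ cos Δλ = (0.9516)(0.0297) + (0.3074)(0.9996)(0.3289) = 0.12927,
so c = arccos(0.12927) = 1.44117 rad.
Distance = R·c = 3389.5 × 1.4412 ≈ 4885 km.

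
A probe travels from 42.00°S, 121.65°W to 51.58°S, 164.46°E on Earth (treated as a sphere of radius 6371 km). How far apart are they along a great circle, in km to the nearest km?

5479 km

In radians: φ₁ = -0.7330, φ₂ = -0.9002, Δλ = -73.890° = -1.2896 rad.
cos c = sin φ₁ sin φ₂ + cos φ₁ cos φ₂ cos Δλ = (-0.6691)(-0.7835) + (0.7431)(0.6214)(0.2775) = 0.65239,
so c = arccos(0.65239) = 0.86006 rad.
Distance = R·c = 6371 × 0.8601 ≈ 5479 km.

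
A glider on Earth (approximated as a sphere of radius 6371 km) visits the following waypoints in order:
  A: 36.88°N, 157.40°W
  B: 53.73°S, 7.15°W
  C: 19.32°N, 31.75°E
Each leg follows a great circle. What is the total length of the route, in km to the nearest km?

25999 km

Leg A→B: central angle 2.6785 rad, distance 17065.0 km.
Leg B→C: central angle 1.4023 rad, distance 8933.8 km.
Total: 17065.0 + 8933.8 ≈ 25999 km.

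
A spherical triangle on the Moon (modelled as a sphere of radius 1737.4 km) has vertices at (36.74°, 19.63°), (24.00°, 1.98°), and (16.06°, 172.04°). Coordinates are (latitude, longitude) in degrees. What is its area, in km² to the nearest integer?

1030864 km²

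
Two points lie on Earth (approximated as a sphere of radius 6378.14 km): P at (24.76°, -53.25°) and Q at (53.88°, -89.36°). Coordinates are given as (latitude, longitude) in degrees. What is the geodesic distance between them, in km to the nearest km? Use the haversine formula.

4406 km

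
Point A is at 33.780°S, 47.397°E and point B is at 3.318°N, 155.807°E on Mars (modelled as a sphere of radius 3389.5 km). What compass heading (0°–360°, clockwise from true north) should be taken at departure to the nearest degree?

Δλ = 108.410° = 1.8921 rad.
y = sin Δλ · cos φ₂ = (0.9488)(0.9983) = 0.9472
x = cos φ₁ sin φ₂ − sin φ₁ cos φ₂ cos Δλ = (0.8312)(0.0579) − (-0.5560)(0.9983)(-0.3158) = -0.1272
θ = atan2(y, x) = 97.65°, so the bearing is 98°.

98°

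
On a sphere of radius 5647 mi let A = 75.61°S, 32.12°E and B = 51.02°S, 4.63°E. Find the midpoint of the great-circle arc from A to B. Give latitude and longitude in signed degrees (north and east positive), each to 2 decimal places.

-63.85°, 12.32°

Central angle δ = 0.4698 rad. Interpolating on the sphere with fraction f = 0.5:
P = [sin((1−f)δ)·A + sin(fδ)·B] / sin δ = 0.5141·A + 0.5141·B in Cartesian coordinates,
giving P = (0.4306, 0.0940, -0.8976), i.e. latitude -63.85°, longitude 12.32°.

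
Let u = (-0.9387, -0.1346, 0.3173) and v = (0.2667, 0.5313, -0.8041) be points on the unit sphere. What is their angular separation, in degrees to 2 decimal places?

125.24°

u·v = -0.5770; |u| = 1.0000, |v| = 1.0000.
cos θ = (u·v)/(|u||v|) = -0.5770, so θ = 125.24°.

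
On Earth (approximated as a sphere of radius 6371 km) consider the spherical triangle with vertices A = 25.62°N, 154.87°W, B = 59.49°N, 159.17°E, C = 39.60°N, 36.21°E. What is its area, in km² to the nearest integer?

Side lengths (central angles): a = 1.2278, b = 1.9891, c = 0.8083 rad; semiperimeter s = 2.0125.
By l'Huilier's theorem, tan(E/4) = √[tan(s/2) tan((s−a)/2) tan((s−b)/2) tan((s−c)/2)], giving spherical excess E = 0.2899 rad.
Area = E·R² = 0.2899 × (6371)² ≈ 11768859 km².

11768859 km²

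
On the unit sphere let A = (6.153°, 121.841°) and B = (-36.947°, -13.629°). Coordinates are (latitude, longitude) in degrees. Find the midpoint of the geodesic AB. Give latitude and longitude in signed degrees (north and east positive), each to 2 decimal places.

-35.09°, 68.98°

Central angle δ = 2.2535 rad. Interpolating on the sphere with fraction f = 0.5:
P = [sin((1−f)δ)·A + sin(fδ)·B] / sin δ = 1.1639·A + 1.1639·B in Cartesian coordinates,
giving P = (0.2935, 0.7638, -0.5748), i.e. latitude -35.09°, longitude 68.98°.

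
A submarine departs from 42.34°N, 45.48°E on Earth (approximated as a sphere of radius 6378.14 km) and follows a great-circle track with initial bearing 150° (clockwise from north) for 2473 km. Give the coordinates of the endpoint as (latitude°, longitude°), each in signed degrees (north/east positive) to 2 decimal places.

22.43°, 57.28°

Angular distance δ = d/R = 2473/6378.14 = 0.38773 rad; initial bearing θ = 2.6180 rad.
sin φ₂ = sin φ₁ cos δ + cos φ₁ sin δ cos θ = (0.6735)(0.9258) + (0.7392)(0.3781)(-0.8660) = 0.3815, so φ₂ = 22.43°.
Δλ = atan2(sin θ sin δ cos φ₁, cos δ − sin φ₁ sin φ₂) = atan2(0.1397, 0.6688) = 11.801°.
λ₂ = 45.480° + 11.801° = 57.28°.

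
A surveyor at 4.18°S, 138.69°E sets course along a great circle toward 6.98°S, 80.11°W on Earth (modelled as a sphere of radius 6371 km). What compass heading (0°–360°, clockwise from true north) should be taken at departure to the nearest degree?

With φ₁ = -0.0730, φ₂ = -0.1218, Δλ = 2.4644 rad, the forward-azimuth formula gives
θ = atan2( sin Δλ cos φ₂ , cos φ₁ sin φ₂ − sin φ₁ cos φ₂ cos Δλ ) = atan2(0.6220, -0.1776) = 105.94°.
So the initial bearing is 106°.

106°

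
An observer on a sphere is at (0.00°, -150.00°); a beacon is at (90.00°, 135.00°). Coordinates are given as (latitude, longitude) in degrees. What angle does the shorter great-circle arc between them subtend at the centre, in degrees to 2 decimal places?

90.00°

With latitudes φ₁ = 0.000°, φ₂ = 90.000° and longitude difference Δλ = -75.000°:
cos c = sin φ₁ sin φ₂ + cos φ₁ cos φ₂ cos Δλ = (0.0000)(1.0000) + (1.0000)(0.0000)(0.2588) = 0.00000,
so c = arccos(0.00000) = 1.57080 rad.
So the angular separation is 90.00°.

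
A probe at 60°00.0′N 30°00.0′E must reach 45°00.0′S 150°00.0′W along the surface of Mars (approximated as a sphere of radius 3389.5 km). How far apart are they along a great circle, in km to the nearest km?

In radians: φ₁ = 1.0472, φ₂ = -0.7854, Δλ = -180.000° = -3.1416 rad.
Haversine: a = sin²(Δφ/2) + cos φ₁ cos φ₂ sin²(Δλ/2) = 0.6294 + (0.5000)(0.7071)(1.0000) = 0.98296.
Central angle c = 2·arcsin(√a) = 2.87979 rad.
Distance = R·c = 3389.5 × 2.8798 ≈ 9761 km.

9761 km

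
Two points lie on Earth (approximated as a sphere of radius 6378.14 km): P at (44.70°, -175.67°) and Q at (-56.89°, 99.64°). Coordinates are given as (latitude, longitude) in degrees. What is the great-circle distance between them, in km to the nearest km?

13758 km

Let φ₁ = 0.7802 rad, φ₂ = -0.9929 rad, and Δλ = -1.4781 rad.
Haversine: a = sin²(Δφ/2) + cos φ₁ cos φ₂ sin²(Δλ/2) = 0.6005 + (0.7108)(0.5462)(0.4537) = 0.77662.
Central angle c = 2·arcsin(√a) = 2.15705 rad.
Distance = R·c = 6378.14 × 2.1571 ≈ 13758 km.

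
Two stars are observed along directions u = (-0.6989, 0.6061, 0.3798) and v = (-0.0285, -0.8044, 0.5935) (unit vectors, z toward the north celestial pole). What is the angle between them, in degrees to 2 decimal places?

u·v = -0.2422; |u| = 1.0000, |v| = 1.0001.
cos θ = (u·v)/(|u||v|) = -0.2422, so θ = 104.02°.

104.02°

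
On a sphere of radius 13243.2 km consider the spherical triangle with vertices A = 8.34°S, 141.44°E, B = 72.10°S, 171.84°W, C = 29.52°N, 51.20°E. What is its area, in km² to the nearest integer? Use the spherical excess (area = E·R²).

296295339 km²

Side lengths (central angles): a = 2.2974, b = 1.6459, c = 1.2169 rad; semiperimeter s = 2.5802.
By l'Huilier's theorem, tan(E/4) = √[tan(s/2) tan((s−a)/2) tan((s−b)/2) tan((s−c)/2)], giving spherical excess E = 1.6894 rad.
Area = E·R² = 1.6894 × (13243.2)² ≈ 296295339 km².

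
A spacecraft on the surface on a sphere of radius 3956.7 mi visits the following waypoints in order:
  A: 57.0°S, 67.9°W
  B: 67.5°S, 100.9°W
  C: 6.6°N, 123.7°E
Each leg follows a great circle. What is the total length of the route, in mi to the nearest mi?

9005 mi

Leg A→B: central angle 0.3187 rad, distance 1261.2 mi.
Leg B→C: central angle 1.9572 rad, distance 7744.1 mi.
Total: 1261.2 + 7744.1 ≈ 9005 mi.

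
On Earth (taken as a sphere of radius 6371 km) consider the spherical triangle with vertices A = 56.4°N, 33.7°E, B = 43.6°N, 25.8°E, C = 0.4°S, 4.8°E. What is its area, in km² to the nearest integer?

815073 km²

Side lengths (central angles): a = 0.8349, b = 1.0717, c = 0.2400 rad; semiperimeter s = 1.0733.
By l'Huilier's theorem, tan(E/4) = √[tan(s/2) tan((s−a)/2) tan((s−b)/2) tan((s−c)/2)], giving spherical excess E = 0.0201 rad.
Area = E·R² = 0.0201 × (6371)² ≈ 815073 km².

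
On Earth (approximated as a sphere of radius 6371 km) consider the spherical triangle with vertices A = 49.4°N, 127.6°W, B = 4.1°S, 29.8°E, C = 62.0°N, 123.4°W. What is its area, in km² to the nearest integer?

Side lengths (central angles): a = 2.0727, b = 0.2236, c = 2.2831 rad; semiperimeter s = 2.2897.
By l'Huilier's theorem, tan(E/4) = √[tan(s/2) tan((s−a)/2) tan((s−b)/2) tan((s−c)/2)], giving spherical excess E = 0.1462 rad.
Area = E·R² = 0.1462 × (6371)² ≈ 5933961 km².

5933961 km²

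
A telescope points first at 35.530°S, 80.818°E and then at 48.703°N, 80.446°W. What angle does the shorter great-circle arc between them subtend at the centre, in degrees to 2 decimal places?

With latitudes φ₁ = -35.530°, φ₂ = 48.703° and longitude difference Δλ = -161.264°:
cos c = sin φ₁ sin φ₂ + cos φ₁ cos φ₂ cos Δλ = (-0.5811)(0.7513) + (0.8138)(0.6600)(-0.9470) = -0.94523,
so c = arccos(-0.94523) = 2.80908 rad.
So the angular separation is 160.95°.

160.95°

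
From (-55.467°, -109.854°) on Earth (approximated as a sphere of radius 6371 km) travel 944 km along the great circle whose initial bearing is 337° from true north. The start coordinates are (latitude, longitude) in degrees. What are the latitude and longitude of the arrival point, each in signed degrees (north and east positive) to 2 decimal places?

Angular distance δ = d/R = 944/6371 = 0.14817 rad; initial bearing θ = 5.8818 rad.
sin φ₂ = sin φ₁ cos δ + cos φ₁ sin δ cos θ = (-0.8238)(0.9890) + (0.5669)(0.1476)(0.9205) = -0.7377, so φ₂ = -47.54°.
Δλ = atan2(sin θ sin δ cos φ₁, cos δ − sin φ₁ sin φ₂) = atan2(-0.0327, 0.3813) = -4.902°.
λ₂ = -109.854° − 4.902° = -114.76°.

-47.54°, -114.76°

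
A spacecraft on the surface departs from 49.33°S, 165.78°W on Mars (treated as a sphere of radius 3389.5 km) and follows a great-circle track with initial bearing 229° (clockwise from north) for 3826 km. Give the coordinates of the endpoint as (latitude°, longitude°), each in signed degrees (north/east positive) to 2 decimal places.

Angular distance δ = d/R = 3826/3389.5 = 1.12878 rad; initial bearing θ = 3.9968 rad.
sin φ₂ = sin φ₁ cos δ + cos φ₁ sin δ cos θ = (-0.7585)(0.4278) + (0.6517)(0.9039)(-0.6561) = -0.7109, so φ₂ = -45.31°.
Δλ = atan2(sin θ sin δ cos φ₁, cos δ − sin φ₁ sin φ₂) = atan2(-0.4446, -0.1114) = -104.073°.
λ₂ = -165.780° − 104.073° = -269.85° → 90.15° after wrapping to (−180°, 180°].

-45.31°, 90.15°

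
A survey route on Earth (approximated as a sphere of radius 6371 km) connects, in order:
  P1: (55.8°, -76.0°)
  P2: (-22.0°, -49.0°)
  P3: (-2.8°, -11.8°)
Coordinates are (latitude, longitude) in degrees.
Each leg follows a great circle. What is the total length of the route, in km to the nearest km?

Leg P1→P2: central angle 1.4157 rad, distance 9019.1 km.
Leg P2→P3: central angle 0.7137 rad, distance 4547.0 km.
Total: 9019.1 + 4547.0 ≈ 13566 km.

13566 km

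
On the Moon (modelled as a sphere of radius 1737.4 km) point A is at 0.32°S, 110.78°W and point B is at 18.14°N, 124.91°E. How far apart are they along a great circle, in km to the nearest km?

With latitudes φ₁ = -0.320°, φ₂ = 18.140° and longitude difference Δλ = -124.310°:
Haversine: a = sin²(Δφ/2) + cos φ₁ cos φ₂ sin²(Δλ/2) = 0.0257 + (1.0000)(0.9503)(0.7818) = 0.76869.
Central angle c = 2·arcsin(√a) = 2.13813 rad.
Distance = R·c = 1737.4 × 2.1381 ≈ 3715 km.

3715 km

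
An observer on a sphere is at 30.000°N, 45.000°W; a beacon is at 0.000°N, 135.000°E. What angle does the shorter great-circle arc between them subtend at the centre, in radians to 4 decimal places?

2.6180 rad

With latitudes φ₁ = 30.000°, φ₂ = 0.000° and longitude difference Δλ = -180.000°:
Haversine: a = sin²(Δφ/2) + cos φ₁ cos φ₂ sin²(Δλ/2) = 0.0670 + (0.8660)(1.0000)(1.0000) = 0.93301.
Central angle c = 2·arcsin(√a) = 2.61799 rad.
So the angular separation is 2.6180 rad.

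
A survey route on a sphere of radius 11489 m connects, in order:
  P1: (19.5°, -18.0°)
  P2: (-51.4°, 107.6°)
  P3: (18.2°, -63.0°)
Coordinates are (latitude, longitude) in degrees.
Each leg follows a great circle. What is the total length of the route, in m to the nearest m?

Leg P1→P2: central angle 2.2183 rad, distance 25486.4 m.
Leg P2→P3: central angle 2.5478 rad, distance 29271.3 m.
Total: 25486.4 + 29271.3 ≈ 54758 m.

54758 m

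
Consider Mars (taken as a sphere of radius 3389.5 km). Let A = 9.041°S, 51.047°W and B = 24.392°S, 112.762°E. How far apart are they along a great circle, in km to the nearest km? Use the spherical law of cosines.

With latitudes φ₁ = -9.041°, φ₂ = -24.392° and longitude difference Δλ = 163.809°:
cos c = sin φ₁ sin φ₂ + cos φ₁ cos φ₂ cos Δλ = (-0.1571)(-0.4130) + (0.9876)(0.9107)(-0.9603) = -0.79886,
so c = arccos(-0.79886) = 2.49619 rad.
Distance = R·c = 3389.5 × 2.4962 ≈ 8461 km.

8461 km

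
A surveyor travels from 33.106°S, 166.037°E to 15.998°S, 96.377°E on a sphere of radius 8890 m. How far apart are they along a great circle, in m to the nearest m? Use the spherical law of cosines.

10009 m

With latitudes φ₁ = -33.106°, φ₂ = -15.998° and longitude difference Δλ = -69.660°:
cos c = sin φ₁ sin φ₂ + cos φ₁ cos φ₂ cos Δλ = (-0.5462)(-0.2756) + (0.8377)(0.9613)(0.3476) = 0.43042,
so c = arccos(0.43042) = 1.12584 rad.
Distance = R·c = 8890 × 1.1258 ≈ 10009 m.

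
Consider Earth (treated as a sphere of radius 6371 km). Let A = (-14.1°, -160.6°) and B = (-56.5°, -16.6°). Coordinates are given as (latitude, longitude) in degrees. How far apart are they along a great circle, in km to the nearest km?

11486 km

Let φ₁ = -0.2461 rad, φ₂ = -0.9861 rad, and Δλ = 2.5133 rad.
cos c = sin φ₁ sin φ₂ + cos φ₁ cos φ₂ cos Δλ = (-0.2436)(-0.8339) + (0.9699)(0.5519)(-0.8090) = -0.22993,
so c = arccos(-0.22993) = 1.80280 rad.
Distance = R·c = 6371 × 1.8028 ≈ 11486 km.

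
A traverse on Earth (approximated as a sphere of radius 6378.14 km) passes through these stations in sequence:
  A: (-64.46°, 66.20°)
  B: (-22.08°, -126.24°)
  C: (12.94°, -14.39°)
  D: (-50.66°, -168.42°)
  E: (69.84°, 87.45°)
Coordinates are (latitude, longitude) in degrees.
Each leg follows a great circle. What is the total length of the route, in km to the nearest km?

54073 km

Leg A→B: central angle 1.6218 rad, distance 10344.0 km.
Leg B→C: central angle 2.0046 rad, distance 12785.4 km.
Leg C→D: central angle 2.3871 rad, distance 15225.3 km.
Leg D→E: central angle 2.4644 rad, distance 15718.4 km.
Total: 10344.0 + 12785.4 + 15225.3 + 15718.4 ≈ 54073 km.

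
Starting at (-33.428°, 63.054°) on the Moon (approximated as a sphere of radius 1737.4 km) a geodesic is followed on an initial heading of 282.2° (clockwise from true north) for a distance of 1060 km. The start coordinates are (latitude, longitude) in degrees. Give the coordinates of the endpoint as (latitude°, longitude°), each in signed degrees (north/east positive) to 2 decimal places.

-20.51°, 26.33°

Angular distance δ = d/R = 1060/1737.4 = 0.61011 rad; initial bearing θ = 4.9253 rad.
sin φ₂ = sin φ₁ cos δ + cos φ₁ sin δ cos θ = (-0.5509)(0.8196) + (0.8346)(0.5730)(0.2113) = -0.3505, so φ₂ = -20.51°.
Δλ = atan2(sin θ sin δ cos φ₁, cos δ − sin φ₁ sin φ₂) = atan2(-0.4674, 0.6265) = -36.722°.
λ₂ = 63.054° − 36.722° = 26.33°.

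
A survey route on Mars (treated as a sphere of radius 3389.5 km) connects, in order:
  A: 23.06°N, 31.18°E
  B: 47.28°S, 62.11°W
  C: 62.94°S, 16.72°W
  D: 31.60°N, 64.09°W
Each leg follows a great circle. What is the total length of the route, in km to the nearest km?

14203 km

Leg A→B: central angle 1.9003 rad, distance 6441.1 km.
Leg B→C: central angle 0.5136 rad, distance 1740.8 km.
Leg C→D: central angle 1.7764 rad, distance 6021.3 km.
Total: 6441.1 + 1740.8 + 6021.3 ≈ 14203 km.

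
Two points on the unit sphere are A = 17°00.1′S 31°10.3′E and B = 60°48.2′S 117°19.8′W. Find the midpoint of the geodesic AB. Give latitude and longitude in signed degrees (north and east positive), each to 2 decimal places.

-62.86°, 5.92°

Central angle δ = 1.7138 rad. Interpolating on the sphere with fraction f = 0.5:
P = [sin((1−f)δ)·A + sin(fδ)·B] / sin δ = 0.7636·A + 0.7636·B in Cartesian coordinates,
giving P = (0.4538, 0.0471, -0.8899), i.e. latitude -62.86°, longitude 5.92°.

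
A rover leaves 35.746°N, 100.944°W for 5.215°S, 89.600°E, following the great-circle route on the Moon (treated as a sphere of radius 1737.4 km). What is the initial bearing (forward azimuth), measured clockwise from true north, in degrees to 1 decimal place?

Δλ = -169.456° = -2.9576 rad.
y = sin Δλ · cos φ₂ = (-0.1830)(0.9959) = -0.1822
x = cos φ₁ sin φ₂ − sin φ₁ cos φ₂ cos Δλ = (0.8116)(-0.0909) − (0.5842)(0.9959)(-0.9831) = 0.4982
θ = atan2(y, x) = -20.09°; adding 360° gives 339.9°.

339.9°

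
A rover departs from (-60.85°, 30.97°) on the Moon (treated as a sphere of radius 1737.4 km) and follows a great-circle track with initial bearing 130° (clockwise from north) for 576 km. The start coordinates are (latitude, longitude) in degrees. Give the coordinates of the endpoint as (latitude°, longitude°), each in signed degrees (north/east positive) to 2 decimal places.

Angular distance δ = d/R = 576/1737.4 = 0.33153 rad; initial bearing θ = 2.2689 rad.
sin φ₂ = sin φ₁ cos δ + cos φ₁ sin δ cos θ = (-0.8733)(0.9455) + (0.4871)(0.3255)(-0.6428) = -0.9277, so φ₂ = -68.08°.
Δλ = atan2(sin θ sin δ cos φ₁, cos δ − sin φ₁ sin φ₂) = atan2(0.1215, 0.1353) = 41.904°.
λ₂ = 30.970° + 41.904° = 72.87°.

-68.08°, 72.87°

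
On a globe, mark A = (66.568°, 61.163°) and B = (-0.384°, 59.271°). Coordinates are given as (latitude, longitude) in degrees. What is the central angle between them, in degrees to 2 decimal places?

With latitudes φ₁ = 66.568°, φ₂ = -0.384° and longitude difference Δλ = -1.892°:
cos c = sin φ₁ sin φ₂ + cos φ₁ cos φ₂ cos Δλ = (0.9175)(-0.0067) + (0.3977)(1.0000)(0.9995) = 0.39129,
so c = arccos(0.39129) = 1.16877 rad.
So the angular separation is 66.97°.

66.97°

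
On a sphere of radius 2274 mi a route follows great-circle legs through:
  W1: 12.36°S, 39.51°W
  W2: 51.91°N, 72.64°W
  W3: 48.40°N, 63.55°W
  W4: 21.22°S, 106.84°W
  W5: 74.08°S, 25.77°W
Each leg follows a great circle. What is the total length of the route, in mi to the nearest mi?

8889 mi

Leg W1→W2: central angle 1.2280 rad, distance 2792.4 mi.
Leg W2→W3: central angle 0.1186 rad, distance 269.6 mi.
Leg W3→W4: central angle 1.3900 rad, distance 3160.8 mi.
Leg W4→W5: central angle 1.1726 rad, distance 2666.5 mi.
Total: 2792.4 + 269.6 + 3160.8 + 2666.5 ≈ 8889 mi.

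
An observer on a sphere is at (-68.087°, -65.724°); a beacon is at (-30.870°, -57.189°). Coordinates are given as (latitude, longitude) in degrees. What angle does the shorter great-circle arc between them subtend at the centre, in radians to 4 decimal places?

0.6554 rad

Let φ₁ = -1.1883 rad, φ₂ = -0.5388 rad, and Δλ = 0.1490 rad.
cos c = sin φ₁ sin φ₂ + cos φ₁ cos φ₂ cos Δλ = (-0.9278)(-0.5131) + (0.3732)(0.8583)(0.9889) = 0.79280,
so c = arccos(0.79280) = 0.65540 rad.
So the angular separation is 0.6554 rad.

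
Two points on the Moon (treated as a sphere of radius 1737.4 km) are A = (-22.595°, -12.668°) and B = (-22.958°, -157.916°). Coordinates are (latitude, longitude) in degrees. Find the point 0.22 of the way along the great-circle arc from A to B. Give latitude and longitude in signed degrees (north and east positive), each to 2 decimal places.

-42.03°, -35.33°

Central angle δ = 2.1515 rad. Interpolating on the sphere with fraction f = 0.22:
P = [sin((1−f)δ)·A + sin(fδ)·B] / sin δ = 1.1892·A + 0.5452·B in Cartesian coordinates,
giving P = (0.6060, -0.4295, -0.6696), i.e. latitude -42.03°, longitude -35.33°.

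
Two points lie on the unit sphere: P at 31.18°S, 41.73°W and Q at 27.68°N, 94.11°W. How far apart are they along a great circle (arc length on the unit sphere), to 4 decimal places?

1.3470

With latitudes φ₁ = -31.180°, φ₂ = 27.680° and longitude difference Δλ = -52.380°:
cos c = sin φ₁ sin φ₂ + cos φ₁ cos φ₂ cos Δλ = (-0.5177)(0.4645) + (0.8555)(0.8856)(0.6104) = 0.22197,
so c = arccos(0.22197) = 1.34696 rad.
On the unit sphere the arc length equals the central angle: 1.3470.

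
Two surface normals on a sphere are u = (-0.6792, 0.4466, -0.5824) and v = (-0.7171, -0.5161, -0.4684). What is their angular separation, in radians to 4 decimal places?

1.0129 rad

u·v = 0.5294; |u| = 1.0000, |v| = 1.0000.
cos θ = (u·v)/(|u||v|) = 0.5294, so θ = 1.0129 rad.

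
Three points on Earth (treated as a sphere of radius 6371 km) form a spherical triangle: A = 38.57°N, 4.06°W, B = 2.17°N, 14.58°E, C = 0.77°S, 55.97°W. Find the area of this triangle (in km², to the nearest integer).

Side lengths (central angles): a = 1.2322, b = 1.0771, c = 0.7014 rad; semiperimeter s = 1.5053.
By l'Huilier's theorem, tan(E/4) = √[tan(s/2) tan((s−a)/2) tan((s−b)/2) tan((s−c)/2)], giving spherical excess E = 0.4346 rad.
Area = E·R² = 0.4346 × (6371)² ≈ 17641761 km².

17641761 km²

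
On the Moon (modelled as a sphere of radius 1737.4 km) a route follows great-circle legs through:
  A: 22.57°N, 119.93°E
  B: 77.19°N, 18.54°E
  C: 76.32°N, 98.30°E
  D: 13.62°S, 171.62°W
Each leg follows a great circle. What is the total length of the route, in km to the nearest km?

5781 km

Leg A→B: central angle 1.2304 rad, distance 2137.8 km.
Leg B→C: central angle 0.2951 rad, distance 512.7 km.
Leg C→D: central angle 1.8020 rad, distance 3130.7 km.
Total: 2137.8 + 512.7 + 3130.7 ≈ 5781 km.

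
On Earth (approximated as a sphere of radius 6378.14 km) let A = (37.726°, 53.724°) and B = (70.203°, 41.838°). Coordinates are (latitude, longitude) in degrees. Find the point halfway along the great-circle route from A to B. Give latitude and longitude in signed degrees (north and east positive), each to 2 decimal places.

54.09°, 50.17°

The central angle between A and B is δ = 0.5774 rad.
With f = 0.5, the slerp weights are sin((1−f)δ)/sin δ = 0.5216 and sin(fδ)/sin δ = 0.5216.
Weighted sum of the unit vectors: (0.5216)·(0.4680,0.6376,0.6119) + (0.5216)·(0.2523,0.2259,0.9409) = (0.3757, 0.4504, 0.8099).
Converting back: φ = atan2(z, √(x²+y²)) = 54.09°, λ = atan2(y, x) = 50.17°.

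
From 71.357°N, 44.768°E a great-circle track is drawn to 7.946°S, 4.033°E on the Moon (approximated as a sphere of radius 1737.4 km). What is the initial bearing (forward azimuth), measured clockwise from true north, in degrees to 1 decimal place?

220.6°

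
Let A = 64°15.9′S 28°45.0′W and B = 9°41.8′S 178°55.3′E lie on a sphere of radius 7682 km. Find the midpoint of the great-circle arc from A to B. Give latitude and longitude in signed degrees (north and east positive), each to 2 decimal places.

-59.33°, -162.54°

The central angle between A and B is δ = 1.8001 rad.
With f = 0.5, the slerp weights are sin((1−f)δ)/sin δ = 0.8044 and sin(fδ)/sin δ = 0.8044.
Weighted sum of the unit vectors: (0.8044)·(0.3807,-0.2088,-0.9008) + (0.8044)·(-0.9855,0.0186,-0.1684) = (-0.4866, -0.1531, -0.8601).
Converting back: φ = atan2(z, √(x²+y²)) = -59.33°, λ = atan2(y, x) = -162.54°.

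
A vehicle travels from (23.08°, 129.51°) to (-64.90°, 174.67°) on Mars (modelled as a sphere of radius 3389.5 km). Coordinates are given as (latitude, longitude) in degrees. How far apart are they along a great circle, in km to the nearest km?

5595 km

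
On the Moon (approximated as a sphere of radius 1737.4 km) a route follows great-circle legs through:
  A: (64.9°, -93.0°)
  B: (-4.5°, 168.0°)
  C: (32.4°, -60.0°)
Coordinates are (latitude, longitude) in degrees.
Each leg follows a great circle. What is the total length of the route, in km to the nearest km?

6827 km

Leg A→B: central angle 1.7084 rad, distance 2968.2 km.
Leg B→C: central angle 2.2209 rad, distance 3858.6 km.
Total: 2968.2 + 3858.6 ≈ 6827 km.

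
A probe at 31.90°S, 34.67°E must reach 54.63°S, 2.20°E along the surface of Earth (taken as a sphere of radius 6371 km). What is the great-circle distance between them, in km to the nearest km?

With latitudes φ₁ = -31.900°, φ₂ = -54.630° and longitude difference Δλ = -32.470°:
cos c = sin φ₁ sin φ₂ + cos φ₁ cos φ₂ cos Δλ = (-0.5284)(-0.8154) + (0.8490)(0.5789)(0.8437) = 0.84551,
so c = arccos(0.84551) = 0.56327 rad.
Distance = R·c = 6371 × 0.5633 ≈ 3589 km.

3589 km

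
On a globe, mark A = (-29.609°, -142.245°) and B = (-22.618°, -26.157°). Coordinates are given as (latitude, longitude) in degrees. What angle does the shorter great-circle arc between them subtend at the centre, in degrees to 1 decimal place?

99.4°

Let φ₁ = -0.5168 rad, φ₂ = -0.3948 rad, and Δλ = 2.0261 rad.
Haversine: a = sin²(Δφ/2) + cos φ₁ cos φ₂ sin²(Δλ/2) = 0.0037 + (0.8694)(0.9231)(0.7199) = 0.58145.
Central angle c = 2·arcsin(√a) = 1.73443 rad.
So the angular separation is 99.4°.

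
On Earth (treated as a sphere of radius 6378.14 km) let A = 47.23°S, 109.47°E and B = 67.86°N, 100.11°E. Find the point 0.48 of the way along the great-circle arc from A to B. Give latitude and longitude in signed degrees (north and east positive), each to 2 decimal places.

8.04°, 106.24°

Central angle δ = 2.0125 rad. Interpolating on the sphere with fraction f = 0.48:
P = [sin((1−f)δ)·A + sin(fδ)·B] / sin δ = 0.9576·A + 0.9099·B in Cartesian coordinates,
giving P = (-0.2769, 0.9507, 0.1399), i.e. latitude 8.04°, longitude 106.24°.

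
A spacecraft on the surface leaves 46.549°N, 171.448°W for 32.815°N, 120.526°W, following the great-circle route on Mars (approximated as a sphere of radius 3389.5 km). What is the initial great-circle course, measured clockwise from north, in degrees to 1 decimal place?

Δλ = 50.922° = 0.8888 rad.
y = sin Δλ · cos φ₂ = (0.7763)(0.8404) = 0.6524
x = cos φ₁ sin φ₂ − sin φ₁ cos φ₂ cos Δλ = (0.6877)(0.5419) − (0.7260)(0.8404)(0.6304) = -0.0119
θ = atan2(y, x) = 91.05°, so the bearing is 91.0°.

91.0°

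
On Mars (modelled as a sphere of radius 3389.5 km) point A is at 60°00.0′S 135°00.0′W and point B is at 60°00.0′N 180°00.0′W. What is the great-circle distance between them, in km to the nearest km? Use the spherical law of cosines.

7393 km

With latitudes φ₁ = -60.000°, φ₂ = 60.000° and longitude difference Δλ = -45.000°:
cos c = sin φ₁ sin φ₂ + cos φ₁ cos φ₂ cos Δλ = (-0.8660)(0.8660) + (0.5000)(0.5000)(0.7071) = -0.57322,
so c = arccos(-0.57322) = 2.18123 rad.
Distance = R·c = 3389.5 × 2.1812 ≈ 7393 km.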